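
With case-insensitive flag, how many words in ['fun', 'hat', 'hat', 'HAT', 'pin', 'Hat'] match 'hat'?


Case-insensitive matching: compare each word's lowercase form to 'hat'.
  'fun' -> lower='fun' -> no
  'hat' -> lower='hat' -> MATCH
  'hat' -> lower='hat' -> MATCH
  'HAT' -> lower='hat' -> MATCH
  'pin' -> lower='pin' -> no
  'Hat' -> lower='hat' -> MATCH
Matches: ['hat', 'hat', 'HAT', 'Hat']
Count: 4

4


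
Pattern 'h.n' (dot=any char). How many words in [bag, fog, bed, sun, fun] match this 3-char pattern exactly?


Pattern 'h.n' means: starts with 'h', any single char, ends with 'n'.
Checking each word (must be exactly 3 chars):
  'bag' (len=3): no
  'fog' (len=3): no
  'bed' (len=3): no
  'sun' (len=3): no
  'fun' (len=3): no
Matching words: []
Total: 0

0


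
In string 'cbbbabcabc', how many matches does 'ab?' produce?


Pattern 'ab?' matches 'a' optionally followed by 'b'.
String: 'cbbbabcabc'
Scanning left to right for 'a' then checking next char:
  Match 1: 'ab' (a followed by b)
  Match 2: 'ab' (a followed by b)
Total matches: 2

2


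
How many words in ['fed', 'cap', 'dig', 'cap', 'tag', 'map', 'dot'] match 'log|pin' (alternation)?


Alternation 'log|pin' matches either 'log' or 'pin'.
Checking each word:
  'fed' -> no
  'cap' -> no
  'dig' -> no
  'cap' -> no
  'tag' -> no
  'map' -> no
  'dot' -> no
Matches: []
Count: 0

0


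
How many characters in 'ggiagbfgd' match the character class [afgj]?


Character class [afgj] matches any of: {a, f, g, j}
Scanning string 'ggiagbfgd' character by character:
  pos 0: 'g' -> MATCH
  pos 1: 'g' -> MATCH
  pos 2: 'i' -> no
  pos 3: 'a' -> MATCH
  pos 4: 'g' -> MATCH
  pos 5: 'b' -> no
  pos 6: 'f' -> MATCH
  pos 7: 'g' -> MATCH
  pos 8: 'd' -> no
Total matches: 6

6


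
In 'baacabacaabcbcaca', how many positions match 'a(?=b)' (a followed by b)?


Lookahead 'a(?=b)' matches 'a' only when followed by 'b'.
String: 'baacabacaabcbcaca'
Checking each position where char is 'a':
  pos 1: 'a' -> no (next='a')
  pos 2: 'a' -> no (next='c')
  pos 4: 'a' -> MATCH (next='b')
  pos 6: 'a' -> no (next='c')
  pos 8: 'a' -> no (next='a')
  pos 9: 'a' -> MATCH (next='b')
  pos 14: 'a' -> no (next='c')
Matching positions: [4, 9]
Count: 2

2


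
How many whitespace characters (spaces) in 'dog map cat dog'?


\s matches whitespace characters (spaces, tabs, etc.).
Text: 'dog map cat dog'
This text has 4 words separated by spaces.
Number of spaces = number of words - 1 = 4 - 1 = 3

3


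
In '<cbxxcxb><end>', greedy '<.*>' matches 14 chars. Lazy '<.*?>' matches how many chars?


Greedy '<.*>' tries to match as MUCH as possible.
Lazy '<.*?>' tries to match as LITTLE as possible.

String: '<cbxxcxb><end>'
Greedy '<.*>' starts at first '<' and extends to the LAST '>': '<cbxxcxb><end>' (14 chars)
Lazy '<.*?>' starts at first '<' and stops at the FIRST '>': '<cbxxcxb>' (9 chars)

9


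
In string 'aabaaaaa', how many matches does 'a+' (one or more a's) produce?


Pattern 'a+' matches one or more consecutive a's.
String: 'aabaaaaa'
Scanning for runs of a:
  Match 1: 'aa' (length 2)
  Match 2: 'aaaaa' (length 5)
Total matches: 2

2


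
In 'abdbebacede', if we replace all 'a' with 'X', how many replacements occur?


re.sub('a', 'X', text) replaces every occurrence of 'a' with 'X'.
Text: 'abdbebacede'
Scanning for 'a':
  pos 0: 'a' -> replacement #1
  pos 6: 'a' -> replacement #2
Total replacements: 2

2


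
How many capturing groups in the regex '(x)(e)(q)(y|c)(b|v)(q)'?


To count capturing groups, count each '(' that starts a group.
Pattern: '(x)(e)(q)(y|c)(b|v)(q)'
Walking through the pattern:
  Position 0: '(' -> group #1
  Position 3: '(' -> group #2
  Position 6: '(' -> group #3
  Position 9: '(' -> group #4
  Position 14: '(' -> group #5
  Position 19: '(' -> group #6
Total capturing groups: 6

6


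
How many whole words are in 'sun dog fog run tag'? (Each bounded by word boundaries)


Word boundaries (\b) mark the start/end of each word.
Text: 'sun dog fog run tag'
Splitting by whitespace:
  Word 1: 'sun'
  Word 2: 'dog'
  Word 3: 'fog'
  Word 4: 'run'
  Word 5: 'tag'
Total whole words: 5

5


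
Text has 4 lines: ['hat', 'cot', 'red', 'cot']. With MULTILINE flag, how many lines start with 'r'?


With MULTILINE flag, ^ matches the start of each line.
Lines: ['hat', 'cot', 'red', 'cot']
Checking which lines start with 'r':
  Line 1: 'hat' -> no
  Line 2: 'cot' -> no
  Line 3: 'red' -> MATCH
  Line 4: 'cot' -> no
Matching lines: ['red']
Count: 1

1


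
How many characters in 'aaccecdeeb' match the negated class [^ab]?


Negated class [^ab] matches any char NOT in {a, b}
Scanning 'aaccecdeeb':
  pos 0: 'a' -> no (excluded)
  pos 1: 'a' -> no (excluded)
  pos 2: 'c' -> MATCH
  pos 3: 'c' -> MATCH
  pos 4: 'e' -> MATCH
  pos 5: 'c' -> MATCH
  pos 6: 'd' -> MATCH
  pos 7: 'e' -> MATCH
  pos 8: 'e' -> MATCH
  pos 9: 'b' -> no (excluded)
Total matches: 7

7


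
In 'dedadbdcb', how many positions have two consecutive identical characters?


Looking for consecutive identical characters in 'dedadbdcb':
  pos 0-1: 'd' vs 'e' -> different
  pos 1-2: 'e' vs 'd' -> different
  pos 2-3: 'd' vs 'a' -> different
  pos 3-4: 'a' vs 'd' -> different
  pos 4-5: 'd' vs 'b' -> different
  pos 5-6: 'b' vs 'd' -> different
  pos 6-7: 'd' vs 'c' -> different
  pos 7-8: 'c' vs 'b' -> different
Consecutive identical pairs: []
Count: 0

0


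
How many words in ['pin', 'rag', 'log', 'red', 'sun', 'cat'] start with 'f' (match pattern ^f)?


Pattern ^f anchors to start of word. Check which words begin with 'f':
  'pin' -> no
  'rag' -> no
  'log' -> no
  'red' -> no
  'sun' -> no
  'cat' -> no
Matching words: []
Count: 0

0


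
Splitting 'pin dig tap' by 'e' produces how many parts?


Splitting by 'e' breaks the string at each occurrence of the separator.
Text: 'pin dig tap'
Parts after split:
  Part 1: 'pin dig tap'
Total parts: 1

1


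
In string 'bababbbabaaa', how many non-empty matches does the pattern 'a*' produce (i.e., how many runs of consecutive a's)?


Pattern 'a*' matches zero or more a's. We want non-empty runs of consecutive a's.
String: 'bababbbabaaa'
Walking through the string to find runs of a's:
  Run 1: positions 1-1 -> 'a'
  Run 2: positions 3-3 -> 'a'
  Run 3: positions 7-7 -> 'a'
  Run 4: positions 9-11 -> 'aaa'
Non-empty runs found: ['a', 'a', 'a', 'aaa']
Count: 4

4


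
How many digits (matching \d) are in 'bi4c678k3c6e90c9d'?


\d matches any digit 0-9.
Scanning 'bi4c678k3c6e90c9d':
  pos 2: '4' -> DIGIT
  pos 4: '6' -> DIGIT
  pos 5: '7' -> DIGIT
  pos 6: '8' -> DIGIT
  pos 8: '3' -> DIGIT
  pos 10: '6' -> DIGIT
  pos 12: '9' -> DIGIT
  pos 13: '0' -> DIGIT
  pos 15: '9' -> DIGIT
Digits found: ['4', '6', '7', '8', '3', '6', '9', '0', '9']
Total: 9

9


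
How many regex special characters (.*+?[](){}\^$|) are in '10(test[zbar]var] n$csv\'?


Regex special characters are: . * + ? [ ] ( ) { } \ ^ $ |
Scanning '10(test[zbar]var] n$csv\':
  pos 2: '(' -> SPECIAL
  pos 7: '[' -> SPECIAL
  pos 12: ']' -> SPECIAL
  pos 16: ']' -> SPECIAL
  pos 19: '$' -> SPECIAL
  pos 23: '\' -> SPECIAL
Special chars found: ['(', '[', ']', ']', '$', '\\']
Total: 6

6


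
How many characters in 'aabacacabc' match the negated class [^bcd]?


Negated class [^bcd] matches any char NOT in {b, c, d}
Scanning 'aabacacabc':
  pos 0: 'a' -> MATCH
  pos 1: 'a' -> MATCH
  pos 2: 'b' -> no (excluded)
  pos 3: 'a' -> MATCH
  pos 4: 'c' -> no (excluded)
  pos 5: 'a' -> MATCH
  pos 6: 'c' -> no (excluded)
  pos 7: 'a' -> MATCH
  pos 8: 'b' -> no (excluded)
  pos 9: 'c' -> no (excluded)
Total matches: 5

5


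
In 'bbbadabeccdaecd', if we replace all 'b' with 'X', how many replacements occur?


re.sub('b', 'X', text) replaces every occurrence of 'b' with 'X'.
Text: 'bbbadabeccdaecd'
Scanning for 'b':
  pos 0: 'b' -> replacement #1
  pos 1: 'b' -> replacement #2
  pos 2: 'b' -> replacement #3
  pos 6: 'b' -> replacement #4
Total replacements: 4

4


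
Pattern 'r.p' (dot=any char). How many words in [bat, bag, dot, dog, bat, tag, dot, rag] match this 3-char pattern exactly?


Pattern 'r.p' means: starts with 'r', any single char, ends with 'p'.
Checking each word (must be exactly 3 chars):
  'bat' (len=3): no
  'bag' (len=3): no
  'dot' (len=3): no
  'dog' (len=3): no
  'bat' (len=3): no
  'tag' (len=3): no
  'dot' (len=3): no
  'rag' (len=3): no
Matching words: []
Total: 0

0


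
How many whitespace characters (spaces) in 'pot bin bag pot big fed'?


\s matches whitespace characters (spaces, tabs, etc.).
Text: 'pot bin bag pot big fed'
This text has 6 words separated by spaces.
Number of spaces = number of words - 1 = 6 - 1 = 5

5


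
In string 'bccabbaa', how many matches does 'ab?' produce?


Pattern 'ab?' matches 'a' optionally followed by 'b'.
String: 'bccabbaa'
Scanning left to right for 'a' then checking next char:
  Match 1: 'ab' (a followed by b)
  Match 2: 'a' (a not followed by b)
  Match 3: 'a' (a not followed by b)
Total matches: 3

3


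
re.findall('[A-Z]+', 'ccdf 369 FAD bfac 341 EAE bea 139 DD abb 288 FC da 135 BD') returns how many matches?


Pattern '[A-Z]+' finds one or more uppercase letters.
Text: 'ccdf 369 FAD bfac 341 EAE bea 139 DD abb 288 FC da 135 BD'
Scanning for matches:
  Match 1: 'FAD'
  Match 2: 'EAE'
  Match 3: 'DD'
  Match 4: 'FC'
  Match 5: 'BD'
Total matches: 5

5


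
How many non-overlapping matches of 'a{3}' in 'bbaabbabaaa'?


Pattern 'a{3}' matches exactly 3 consecutive a's (greedy, non-overlapping).
String: 'bbaabbabaaa'
Scanning for runs of a's:
  Run at pos 2: 'aa' (length 2) -> 0 match(es)
  Run at pos 6: 'a' (length 1) -> 0 match(es)
  Run at pos 8: 'aaa' (length 3) -> 1 match(es)
Matches found: ['aaa']
Total: 1

1


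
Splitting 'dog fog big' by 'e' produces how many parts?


Splitting by 'e' breaks the string at each occurrence of the separator.
Text: 'dog fog big'
Parts after split:
  Part 1: 'dog fog big'
Total parts: 1

1


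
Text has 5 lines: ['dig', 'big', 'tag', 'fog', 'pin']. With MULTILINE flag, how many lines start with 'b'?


With MULTILINE flag, ^ matches the start of each line.
Lines: ['dig', 'big', 'tag', 'fog', 'pin']
Checking which lines start with 'b':
  Line 1: 'dig' -> no
  Line 2: 'big' -> MATCH
  Line 3: 'tag' -> no
  Line 4: 'fog' -> no
  Line 5: 'pin' -> no
Matching lines: ['big']
Count: 1

1


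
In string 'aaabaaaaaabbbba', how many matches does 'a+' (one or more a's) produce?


Pattern 'a+' matches one or more consecutive a's.
String: 'aaabaaaaaabbbba'
Scanning for runs of a:
  Match 1: 'aaa' (length 3)
  Match 2: 'aaaaaa' (length 6)
  Match 3: 'a' (length 1)
Total matches: 3

3


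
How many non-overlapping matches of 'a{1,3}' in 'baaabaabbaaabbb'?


Pattern 'a{1,3}' matches between 1 and 3 consecutive a's (greedy).
String: 'baaabaabbaaabbb'
Finding runs of a's and applying greedy matching:
  Run at pos 1: 'aaa' (length 3)
  Run at pos 5: 'aa' (length 2)
  Run at pos 9: 'aaa' (length 3)
Matches: ['aaa', 'aa', 'aaa']
Count: 3

3


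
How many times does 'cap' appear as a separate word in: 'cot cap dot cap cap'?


Scanning each word for exact match 'cap':
  Word 1: 'cot' -> no
  Word 2: 'cap' -> MATCH
  Word 3: 'dot' -> no
  Word 4: 'cap' -> MATCH
  Word 5: 'cap' -> MATCH
Total matches: 3

3


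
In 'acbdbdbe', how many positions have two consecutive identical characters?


Looking for consecutive identical characters in 'acbdbdbe':
  pos 0-1: 'a' vs 'c' -> different
  pos 1-2: 'c' vs 'b' -> different
  pos 2-3: 'b' vs 'd' -> different
  pos 3-4: 'd' vs 'b' -> different
  pos 4-5: 'b' vs 'd' -> different
  pos 5-6: 'd' vs 'b' -> different
  pos 6-7: 'b' vs 'e' -> different
Consecutive identical pairs: []
Count: 0

0


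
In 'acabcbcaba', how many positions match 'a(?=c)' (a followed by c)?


Lookahead 'a(?=c)' matches 'a' only when followed by 'c'.
String: 'acabcbcaba'
Checking each position where char is 'a':
  pos 0: 'a' -> MATCH (next='c')
  pos 2: 'a' -> no (next='b')
  pos 7: 'a' -> no (next='b')
Matching positions: [0]
Count: 1

1


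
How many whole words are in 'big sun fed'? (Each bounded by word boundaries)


Word boundaries (\b) mark the start/end of each word.
Text: 'big sun fed'
Splitting by whitespace:
  Word 1: 'big'
  Word 2: 'sun'
  Word 3: 'fed'
Total whole words: 3

3


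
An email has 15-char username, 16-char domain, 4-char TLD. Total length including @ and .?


An email address has format: username@domain.tld
Username length: 15
'@' character: 1
Domain length: 16
'.' character: 1
TLD length: 4
Total = 15 + 1 + 16 + 1 + 4 = 37

37


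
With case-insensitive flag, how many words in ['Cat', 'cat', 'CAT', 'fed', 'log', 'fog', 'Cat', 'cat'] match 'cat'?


Case-insensitive matching: compare each word's lowercase form to 'cat'.
  'Cat' -> lower='cat' -> MATCH
  'cat' -> lower='cat' -> MATCH
  'CAT' -> lower='cat' -> MATCH
  'fed' -> lower='fed' -> no
  'log' -> lower='log' -> no
  'fog' -> lower='fog' -> no
  'Cat' -> lower='cat' -> MATCH
  'cat' -> lower='cat' -> MATCH
Matches: ['Cat', 'cat', 'CAT', 'Cat', 'cat']
Count: 5

5


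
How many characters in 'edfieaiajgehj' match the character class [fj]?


Character class [fj] matches any of: {f, j}
Scanning string 'edfieaiajgehj' character by character:
  pos 0: 'e' -> no
  pos 1: 'd' -> no
  pos 2: 'f' -> MATCH
  pos 3: 'i' -> no
  pos 4: 'e' -> no
  pos 5: 'a' -> no
  pos 6: 'i' -> no
  pos 7: 'a' -> no
  pos 8: 'j' -> MATCH
  pos 9: 'g' -> no
  pos 10: 'e' -> no
  pos 11: 'h' -> no
  pos 12: 'j' -> MATCH
Total matches: 3

3


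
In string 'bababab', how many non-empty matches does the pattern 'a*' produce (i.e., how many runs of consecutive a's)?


Pattern 'a*' matches zero or more a's. We want non-empty runs of consecutive a's.
String: 'bababab'
Walking through the string to find runs of a's:
  Run 1: positions 1-1 -> 'a'
  Run 2: positions 3-3 -> 'a'
  Run 3: positions 5-5 -> 'a'
Non-empty runs found: ['a', 'a', 'a']
Count: 3

3


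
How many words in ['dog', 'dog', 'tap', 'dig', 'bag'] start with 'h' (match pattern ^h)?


Pattern ^h anchors to start of word. Check which words begin with 'h':
  'dog' -> no
  'dog' -> no
  'tap' -> no
  'dig' -> no
  'bag' -> no
Matching words: []
Count: 0

0


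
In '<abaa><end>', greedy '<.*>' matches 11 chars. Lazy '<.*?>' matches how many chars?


Greedy '<.*>' tries to match as MUCH as possible.
Lazy '<.*?>' tries to match as LITTLE as possible.

String: '<abaa><end>'
Greedy '<.*>' starts at first '<' and extends to the LAST '>': '<abaa><end>' (11 chars)
Lazy '<.*?>' starts at first '<' and stops at the FIRST '>': '<abaa>' (6 chars)

6


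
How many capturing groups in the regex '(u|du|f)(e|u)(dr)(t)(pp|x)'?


To count capturing groups, count each '(' that starts a group.
Pattern: '(u|du|f)(e|u)(dr)(t)(pp|x)'
Walking through the pattern:
  Position 0: '(' -> group #1
  Position 8: '(' -> group #2
  Position 13: '(' -> group #3
  Position 17: '(' -> group #4
  Position 20: '(' -> group #5
Total capturing groups: 5

5


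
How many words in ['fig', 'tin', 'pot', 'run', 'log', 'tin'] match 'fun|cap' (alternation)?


Alternation 'fun|cap' matches either 'fun' or 'cap'.
Checking each word:
  'fig' -> no
  'tin' -> no
  'pot' -> no
  'run' -> no
  'log' -> no
  'tin' -> no
Matches: []
Count: 0

0


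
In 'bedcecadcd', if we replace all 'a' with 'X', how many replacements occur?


re.sub('a', 'X', text) replaces every occurrence of 'a' with 'X'.
Text: 'bedcecadcd'
Scanning for 'a':
  pos 6: 'a' -> replacement #1
Total replacements: 1

1


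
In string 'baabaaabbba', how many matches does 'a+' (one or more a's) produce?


Pattern 'a+' matches one or more consecutive a's.
String: 'baabaaabbba'
Scanning for runs of a:
  Match 1: 'aa' (length 2)
  Match 2: 'aaa' (length 3)
  Match 3: 'a' (length 1)
Total matches: 3

3


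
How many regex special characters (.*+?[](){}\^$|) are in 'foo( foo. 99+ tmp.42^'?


Regex special characters are: . * + ? [ ] ( ) { } \ ^ $ |
Scanning 'foo( foo. 99+ tmp.42^':
  pos 3: '(' -> SPECIAL
  pos 8: '.' -> SPECIAL
  pos 12: '+' -> SPECIAL
  pos 17: '.' -> SPECIAL
  pos 20: '^' -> SPECIAL
Special chars found: ['(', '.', '+', '.', '^']
Total: 5

5


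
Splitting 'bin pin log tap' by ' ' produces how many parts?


Splitting by ' ' breaks the string at each occurrence of the separator.
Text: 'bin pin log tap'
Parts after split:
  Part 1: 'bin'
  Part 2: 'pin'
  Part 3: 'log'
  Part 4: 'tap'
Total parts: 4

4


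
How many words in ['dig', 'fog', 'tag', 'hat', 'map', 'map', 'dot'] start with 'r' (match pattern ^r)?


Pattern ^r anchors to start of word. Check which words begin with 'r':
  'dig' -> no
  'fog' -> no
  'tag' -> no
  'hat' -> no
  'map' -> no
  'map' -> no
  'dot' -> no
Matching words: []
Count: 0

0


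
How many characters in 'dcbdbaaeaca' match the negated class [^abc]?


Negated class [^abc] matches any char NOT in {a, b, c}
Scanning 'dcbdbaaeaca':
  pos 0: 'd' -> MATCH
  pos 1: 'c' -> no (excluded)
  pos 2: 'b' -> no (excluded)
  pos 3: 'd' -> MATCH
  pos 4: 'b' -> no (excluded)
  pos 5: 'a' -> no (excluded)
  pos 6: 'a' -> no (excluded)
  pos 7: 'e' -> MATCH
  pos 8: 'a' -> no (excluded)
  pos 9: 'c' -> no (excluded)
  pos 10: 'a' -> no (excluded)
Total matches: 3

3


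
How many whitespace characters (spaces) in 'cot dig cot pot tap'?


\s matches whitespace characters (spaces, tabs, etc.).
Text: 'cot dig cot pot tap'
This text has 5 words separated by spaces.
Number of spaces = number of words - 1 = 5 - 1 = 4

4


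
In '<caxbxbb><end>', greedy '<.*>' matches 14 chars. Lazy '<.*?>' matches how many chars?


Greedy '<.*>' tries to match as MUCH as possible.
Lazy '<.*?>' tries to match as LITTLE as possible.

String: '<caxbxbb><end>'
Greedy '<.*>' starts at first '<' and extends to the LAST '>': '<caxbxbb><end>' (14 chars)
Lazy '<.*?>' starts at first '<' and stops at the FIRST '>': '<caxbxbb>' (9 chars)

9


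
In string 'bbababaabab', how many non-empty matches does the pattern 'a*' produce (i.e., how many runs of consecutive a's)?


Pattern 'a*' matches zero or more a's. We want non-empty runs of consecutive a's.
String: 'bbababaabab'
Walking through the string to find runs of a's:
  Run 1: positions 2-2 -> 'a'
  Run 2: positions 4-4 -> 'a'
  Run 3: positions 6-7 -> 'aa'
  Run 4: positions 9-9 -> 'a'
Non-empty runs found: ['a', 'a', 'aa', 'a']
Count: 4

4


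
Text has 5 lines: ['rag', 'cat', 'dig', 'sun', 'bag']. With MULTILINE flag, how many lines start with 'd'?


With MULTILINE flag, ^ matches the start of each line.
Lines: ['rag', 'cat', 'dig', 'sun', 'bag']
Checking which lines start with 'd':
  Line 1: 'rag' -> no
  Line 2: 'cat' -> no
  Line 3: 'dig' -> MATCH
  Line 4: 'sun' -> no
  Line 5: 'bag' -> no
Matching lines: ['dig']
Count: 1

1


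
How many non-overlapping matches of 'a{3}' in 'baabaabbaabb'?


Pattern 'a{3}' matches exactly 3 consecutive a's (greedy, non-overlapping).
String: 'baabaabbaabb'
Scanning for runs of a's:
  Run at pos 1: 'aa' (length 2) -> 0 match(es)
  Run at pos 4: 'aa' (length 2) -> 0 match(es)
  Run at pos 8: 'aa' (length 2) -> 0 match(es)
Matches found: []
Total: 0

0


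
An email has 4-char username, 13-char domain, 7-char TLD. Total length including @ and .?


An email address has format: username@domain.tld
Username length: 4
'@' character: 1
Domain length: 13
'.' character: 1
TLD length: 7
Total = 4 + 1 + 13 + 1 + 7 = 26

26


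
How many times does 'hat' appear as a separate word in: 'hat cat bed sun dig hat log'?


Scanning each word for exact match 'hat':
  Word 1: 'hat' -> MATCH
  Word 2: 'cat' -> no
  Word 3: 'bed' -> no
  Word 4: 'sun' -> no
  Word 5: 'dig' -> no
  Word 6: 'hat' -> MATCH
  Word 7: 'log' -> no
Total matches: 2

2


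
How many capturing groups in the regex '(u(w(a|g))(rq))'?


To count capturing groups, count each '(' that starts a group.
Pattern: '(u(w(a|g))(rq))'
Walking through the pattern:
  Position 0: '(' -> group #1
  Position 2: '(' -> group #2
  Position 4: '(' -> group #3
  Position 10: '(' -> group #4
Total capturing groups: 4

4


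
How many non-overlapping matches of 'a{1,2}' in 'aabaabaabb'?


Pattern 'a{1,2}' matches between 1 and 2 consecutive a's (greedy).
String: 'aabaabaabb'
Finding runs of a's and applying greedy matching:
  Run at pos 0: 'aa' (length 2)
  Run at pos 3: 'aa' (length 2)
  Run at pos 6: 'aa' (length 2)
Matches: ['aa', 'aa', 'aa']
Count: 3

3


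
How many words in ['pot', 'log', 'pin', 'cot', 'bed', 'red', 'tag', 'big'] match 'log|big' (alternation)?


Alternation 'log|big' matches either 'log' or 'big'.
Checking each word:
  'pot' -> no
  'log' -> MATCH
  'pin' -> no
  'cot' -> no
  'bed' -> no
  'red' -> no
  'tag' -> no
  'big' -> MATCH
Matches: ['log', 'big']
Count: 2

2


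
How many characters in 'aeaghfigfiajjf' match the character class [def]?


Character class [def] matches any of: {d, e, f}
Scanning string 'aeaghfigfiajjf' character by character:
  pos 0: 'a' -> no
  pos 1: 'e' -> MATCH
  pos 2: 'a' -> no
  pos 3: 'g' -> no
  pos 4: 'h' -> no
  pos 5: 'f' -> MATCH
  pos 6: 'i' -> no
  pos 7: 'g' -> no
  pos 8: 'f' -> MATCH
  pos 9: 'i' -> no
  pos 10: 'a' -> no
  pos 11: 'j' -> no
  pos 12: 'j' -> no
  pos 13: 'f' -> MATCH
Total matches: 4

4


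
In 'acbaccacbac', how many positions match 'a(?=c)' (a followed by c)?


Lookahead 'a(?=c)' matches 'a' only when followed by 'c'.
String: 'acbaccacbac'
Checking each position where char is 'a':
  pos 0: 'a' -> MATCH (next='c')
  pos 3: 'a' -> MATCH (next='c')
  pos 6: 'a' -> MATCH (next='c')
  pos 9: 'a' -> MATCH (next='c')
Matching positions: [0, 3, 6, 9]
Count: 4

4


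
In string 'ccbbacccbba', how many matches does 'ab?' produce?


Pattern 'ab?' matches 'a' optionally followed by 'b'.
String: 'ccbbacccbba'
Scanning left to right for 'a' then checking next char:
  Match 1: 'a' (a not followed by b)
  Match 2: 'a' (a not followed by b)
Total matches: 2

2


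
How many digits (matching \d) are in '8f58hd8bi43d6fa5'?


\d matches any digit 0-9.
Scanning '8f58hd8bi43d6fa5':
  pos 0: '8' -> DIGIT
  pos 2: '5' -> DIGIT
  pos 3: '8' -> DIGIT
  pos 6: '8' -> DIGIT
  pos 9: '4' -> DIGIT
  pos 10: '3' -> DIGIT
  pos 12: '6' -> DIGIT
  pos 15: '5' -> DIGIT
Digits found: ['8', '5', '8', '8', '4', '3', '6', '5']
Total: 8

8


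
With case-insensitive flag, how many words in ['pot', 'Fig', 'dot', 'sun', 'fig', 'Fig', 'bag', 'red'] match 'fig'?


Case-insensitive matching: compare each word's lowercase form to 'fig'.
  'pot' -> lower='pot' -> no
  'Fig' -> lower='fig' -> MATCH
  'dot' -> lower='dot' -> no
  'sun' -> lower='sun' -> no
  'fig' -> lower='fig' -> MATCH
  'Fig' -> lower='fig' -> MATCH
  'bag' -> lower='bag' -> no
  'red' -> lower='red' -> no
Matches: ['Fig', 'fig', 'Fig']
Count: 3

3


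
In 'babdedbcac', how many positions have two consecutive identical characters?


Looking for consecutive identical characters in 'babdedbcac':
  pos 0-1: 'b' vs 'a' -> different
  pos 1-2: 'a' vs 'b' -> different
  pos 2-3: 'b' vs 'd' -> different
  pos 3-4: 'd' vs 'e' -> different
  pos 4-5: 'e' vs 'd' -> different
  pos 5-6: 'd' vs 'b' -> different
  pos 6-7: 'b' vs 'c' -> different
  pos 7-8: 'c' vs 'a' -> different
  pos 8-9: 'a' vs 'c' -> different
Consecutive identical pairs: []
Count: 0

0


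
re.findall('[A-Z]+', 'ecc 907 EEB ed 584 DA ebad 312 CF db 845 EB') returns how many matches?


Pattern '[A-Z]+' finds one or more uppercase letters.
Text: 'ecc 907 EEB ed 584 DA ebad 312 CF db 845 EB'
Scanning for matches:
  Match 1: 'EEB'
  Match 2: 'DA'
  Match 3: 'CF'
  Match 4: 'EB'
Total matches: 4

4


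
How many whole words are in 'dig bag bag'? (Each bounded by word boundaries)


Word boundaries (\b) mark the start/end of each word.
Text: 'dig bag bag'
Splitting by whitespace:
  Word 1: 'dig'
  Word 2: 'bag'
  Word 3: 'bag'
Total whole words: 3

3


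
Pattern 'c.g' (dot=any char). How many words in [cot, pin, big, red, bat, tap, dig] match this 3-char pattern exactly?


Pattern 'c.g' means: starts with 'c', any single char, ends with 'g'.
Checking each word (must be exactly 3 chars):
  'cot' (len=3): no
  'pin' (len=3): no
  'big' (len=3): no
  'red' (len=3): no
  'bat' (len=3): no
  'tap' (len=3): no
  'dig' (len=3): no
Matching words: []
Total: 0

0


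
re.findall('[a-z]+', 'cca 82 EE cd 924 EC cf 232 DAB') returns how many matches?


Pattern '[a-z]+' finds one or more lowercase letters.
Text: 'cca 82 EE cd 924 EC cf 232 DAB'
Scanning for matches:
  Match 1: 'cca'
  Match 2: 'cd'
  Match 3: 'cf'
Total matches: 3

3


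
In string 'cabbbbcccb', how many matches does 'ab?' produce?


Pattern 'ab?' matches 'a' optionally followed by 'b'.
String: 'cabbbbcccb'
Scanning left to right for 'a' then checking next char:
  Match 1: 'ab' (a followed by b)
Total matches: 1

1


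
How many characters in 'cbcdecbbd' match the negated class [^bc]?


Negated class [^bc] matches any char NOT in {b, c}
Scanning 'cbcdecbbd':
  pos 0: 'c' -> no (excluded)
  pos 1: 'b' -> no (excluded)
  pos 2: 'c' -> no (excluded)
  pos 3: 'd' -> MATCH
  pos 4: 'e' -> MATCH
  pos 5: 'c' -> no (excluded)
  pos 6: 'b' -> no (excluded)
  pos 7: 'b' -> no (excluded)
  pos 8: 'd' -> MATCH
Total matches: 3

3


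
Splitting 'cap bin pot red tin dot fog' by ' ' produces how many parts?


Splitting by ' ' breaks the string at each occurrence of the separator.
Text: 'cap bin pot red tin dot fog'
Parts after split:
  Part 1: 'cap'
  Part 2: 'bin'
  Part 3: 'pot'
  Part 4: 'red'
  Part 5: 'tin'
  Part 6: 'dot'
  Part 7: 'fog'
Total parts: 7

7


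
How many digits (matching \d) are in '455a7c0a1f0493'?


\d matches any digit 0-9.
Scanning '455a7c0a1f0493':
  pos 0: '4' -> DIGIT
  pos 1: '5' -> DIGIT
  pos 2: '5' -> DIGIT
  pos 4: '7' -> DIGIT
  pos 6: '0' -> DIGIT
  pos 8: '1' -> DIGIT
  pos 10: '0' -> DIGIT
  pos 11: '4' -> DIGIT
  pos 12: '9' -> DIGIT
  pos 13: '3' -> DIGIT
Digits found: ['4', '5', '5', '7', '0', '1', '0', '4', '9', '3']
Total: 10

10


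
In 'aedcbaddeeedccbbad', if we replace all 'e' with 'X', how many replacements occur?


re.sub('e', 'X', text) replaces every occurrence of 'e' with 'X'.
Text: 'aedcbaddeeedccbbad'
Scanning for 'e':
  pos 1: 'e' -> replacement #1
  pos 8: 'e' -> replacement #2
  pos 9: 'e' -> replacement #3
  pos 10: 'e' -> replacement #4
Total replacements: 4

4


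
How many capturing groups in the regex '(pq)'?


To count capturing groups, count each '(' that starts a group.
Pattern: '(pq)'
Walking through the pattern:
  Position 0: '(' -> group #1
Total capturing groups: 1

1


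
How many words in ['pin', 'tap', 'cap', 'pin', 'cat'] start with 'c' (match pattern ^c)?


Pattern ^c anchors to start of word. Check which words begin with 'c':
  'pin' -> no
  'tap' -> no
  'cap' -> MATCH (starts with 'c')
  'pin' -> no
  'cat' -> MATCH (starts with 'c')
Matching words: ['cap', 'cat']
Count: 2

2


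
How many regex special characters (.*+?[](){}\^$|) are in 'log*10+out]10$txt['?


Regex special characters are: . * + ? [ ] ( ) { } \ ^ $ |
Scanning 'log*10+out]10$txt[':
  pos 3: '*' -> SPECIAL
  pos 6: '+' -> SPECIAL
  pos 10: ']' -> SPECIAL
  pos 13: '$' -> SPECIAL
  pos 17: '[' -> SPECIAL
Special chars found: ['*', '+', ']', '$', '[']
Total: 5

5


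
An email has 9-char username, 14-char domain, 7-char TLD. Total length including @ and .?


An email address has format: username@domain.tld
Username length: 9
'@' character: 1
Domain length: 14
'.' character: 1
TLD length: 7
Total = 9 + 1 + 14 + 1 + 7 = 32

32


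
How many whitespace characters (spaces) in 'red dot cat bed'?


\s matches whitespace characters (spaces, tabs, etc.).
Text: 'red dot cat bed'
This text has 4 words separated by spaces.
Number of spaces = number of words - 1 = 4 - 1 = 3

3


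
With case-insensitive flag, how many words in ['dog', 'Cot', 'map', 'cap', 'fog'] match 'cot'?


Case-insensitive matching: compare each word's lowercase form to 'cot'.
  'dog' -> lower='dog' -> no
  'Cot' -> lower='cot' -> MATCH
  'map' -> lower='map' -> no
  'cap' -> lower='cap' -> no
  'fog' -> lower='fog' -> no
Matches: ['Cot']
Count: 1

1


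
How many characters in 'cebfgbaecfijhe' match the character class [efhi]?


Character class [efhi] matches any of: {e, f, h, i}
Scanning string 'cebfgbaecfijhe' character by character:
  pos 0: 'c' -> no
  pos 1: 'e' -> MATCH
  pos 2: 'b' -> no
  pos 3: 'f' -> MATCH
  pos 4: 'g' -> no
  pos 5: 'b' -> no
  pos 6: 'a' -> no
  pos 7: 'e' -> MATCH
  pos 8: 'c' -> no
  pos 9: 'f' -> MATCH
  pos 10: 'i' -> MATCH
  pos 11: 'j' -> no
  pos 12: 'h' -> MATCH
  pos 13: 'e' -> MATCH
Total matches: 7

7


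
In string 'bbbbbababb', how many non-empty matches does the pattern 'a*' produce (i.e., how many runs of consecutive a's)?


Pattern 'a*' matches zero or more a's. We want non-empty runs of consecutive a's.
String: 'bbbbbababb'
Walking through the string to find runs of a's:
  Run 1: positions 5-5 -> 'a'
  Run 2: positions 7-7 -> 'a'
Non-empty runs found: ['a', 'a']
Count: 2

2


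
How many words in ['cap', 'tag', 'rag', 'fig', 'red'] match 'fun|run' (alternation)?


Alternation 'fun|run' matches either 'fun' or 'run'.
Checking each word:
  'cap' -> no
  'tag' -> no
  'rag' -> no
  'fig' -> no
  'red' -> no
Matches: []
Count: 0

0


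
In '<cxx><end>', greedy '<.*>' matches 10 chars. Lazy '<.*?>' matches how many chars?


Greedy '<.*>' tries to match as MUCH as possible.
Lazy '<.*?>' tries to match as LITTLE as possible.

String: '<cxx><end>'
Greedy '<.*>' starts at first '<' and extends to the LAST '>': '<cxx><end>' (10 chars)
Lazy '<.*?>' starts at first '<' and stops at the FIRST '>': '<cxx>' (5 chars)

5


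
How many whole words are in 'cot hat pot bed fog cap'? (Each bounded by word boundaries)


Word boundaries (\b) mark the start/end of each word.
Text: 'cot hat pot bed fog cap'
Splitting by whitespace:
  Word 1: 'cot'
  Word 2: 'hat'
  Word 3: 'pot'
  Word 4: 'bed'
  Word 5: 'fog'
  Word 6: 'cap'
Total whole words: 6

6


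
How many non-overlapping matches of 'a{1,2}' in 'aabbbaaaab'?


Pattern 'a{1,2}' matches between 1 and 2 consecutive a's (greedy).
String: 'aabbbaaaab'
Finding runs of a's and applying greedy matching:
  Run at pos 0: 'aa' (length 2)
  Run at pos 5: 'aaaa' (length 4)
Matches: ['aa', 'aa', 'aa']
Count: 3

3


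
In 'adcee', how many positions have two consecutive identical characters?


Looking for consecutive identical characters in 'adcee':
  pos 0-1: 'a' vs 'd' -> different
  pos 1-2: 'd' vs 'c' -> different
  pos 2-3: 'c' vs 'e' -> different
  pos 3-4: 'e' vs 'e' -> MATCH ('ee')
Consecutive identical pairs: ['ee']
Count: 1

1


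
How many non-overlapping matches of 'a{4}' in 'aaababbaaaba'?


Pattern 'a{4}' matches exactly 4 consecutive a's (greedy, non-overlapping).
String: 'aaababbaaaba'
Scanning for runs of a's:
  Run at pos 0: 'aaa' (length 3) -> 0 match(es)
  Run at pos 4: 'a' (length 1) -> 0 match(es)
  Run at pos 7: 'aaa' (length 3) -> 0 match(es)
  Run at pos 11: 'a' (length 1) -> 0 match(es)
Matches found: []
Total: 0

0


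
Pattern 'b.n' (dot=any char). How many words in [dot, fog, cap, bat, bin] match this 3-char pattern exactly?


Pattern 'b.n' means: starts with 'b', any single char, ends with 'n'.
Checking each word (must be exactly 3 chars):
  'dot' (len=3): no
  'fog' (len=3): no
  'cap' (len=3): no
  'bat' (len=3): no
  'bin' (len=3): MATCH
Matching words: ['bin']
Total: 1

1


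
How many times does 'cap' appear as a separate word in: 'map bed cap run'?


Scanning each word for exact match 'cap':
  Word 1: 'map' -> no
  Word 2: 'bed' -> no
  Word 3: 'cap' -> MATCH
  Word 4: 'run' -> no
Total matches: 1

1


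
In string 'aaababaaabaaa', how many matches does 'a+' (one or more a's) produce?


Pattern 'a+' matches one or more consecutive a's.
String: 'aaababaaabaaa'
Scanning for runs of a:
  Match 1: 'aaa' (length 3)
  Match 2: 'a' (length 1)
  Match 3: 'aaa' (length 3)
  Match 4: 'aaa' (length 3)
Total matches: 4

4


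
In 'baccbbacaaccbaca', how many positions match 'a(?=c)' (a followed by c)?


Lookahead 'a(?=c)' matches 'a' only when followed by 'c'.
String: 'baccbbacaaccbaca'
Checking each position where char is 'a':
  pos 1: 'a' -> MATCH (next='c')
  pos 6: 'a' -> MATCH (next='c')
  pos 8: 'a' -> no (next='a')
  pos 9: 'a' -> MATCH (next='c')
  pos 13: 'a' -> MATCH (next='c')
Matching positions: [1, 6, 9, 13]
Count: 4

4


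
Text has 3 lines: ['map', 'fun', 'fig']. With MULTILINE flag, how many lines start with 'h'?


With MULTILINE flag, ^ matches the start of each line.
Lines: ['map', 'fun', 'fig']
Checking which lines start with 'h':
  Line 1: 'map' -> no
  Line 2: 'fun' -> no
  Line 3: 'fig' -> no
Matching lines: []
Count: 0

0


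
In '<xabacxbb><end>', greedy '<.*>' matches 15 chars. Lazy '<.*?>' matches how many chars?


Greedy '<.*>' tries to match as MUCH as possible.
Lazy '<.*?>' tries to match as LITTLE as possible.

String: '<xabacxbb><end>'
Greedy '<.*>' starts at first '<' and extends to the LAST '>': '<xabacxbb><end>' (15 chars)
Lazy '<.*?>' starts at first '<' and stops at the FIRST '>': '<xabacxbb>' (10 chars)

10


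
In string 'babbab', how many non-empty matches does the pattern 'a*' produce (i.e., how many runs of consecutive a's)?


Pattern 'a*' matches zero or more a's. We want non-empty runs of consecutive a's.
String: 'babbab'
Walking through the string to find runs of a's:
  Run 1: positions 1-1 -> 'a'
  Run 2: positions 4-4 -> 'a'
Non-empty runs found: ['a', 'a']
Count: 2

2


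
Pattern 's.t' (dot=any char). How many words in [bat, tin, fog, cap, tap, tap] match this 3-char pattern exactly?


Pattern 's.t' means: starts with 's', any single char, ends with 't'.
Checking each word (must be exactly 3 chars):
  'bat' (len=3): no
  'tin' (len=3): no
  'fog' (len=3): no
  'cap' (len=3): no
  'tap' (len=3): no
  'tap' (len=3): no
Matching words: []
Total: 0

0


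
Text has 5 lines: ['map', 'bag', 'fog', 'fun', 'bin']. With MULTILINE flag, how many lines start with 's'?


With MULTILINE flag, ^ matches the start of each line.
Lines: ['map', 'bag', 'fog', 'fun', 'bin']
Checking which lines start with 's':
  Line 1: 'map' -> no
  Line 2: 'bag' -> no
  Line 3: 'fog' -> no
  Line 4: 'fun' -> no
  Line 5: 'bin' -> no
Matching lines: []
Count: 0

0


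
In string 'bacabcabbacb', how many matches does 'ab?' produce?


Pattern 'ab?' matches 'a' optionally followed by 'b'.
String: 'bacabcabbacb'
Scanning left to right for 'a' then checking next char:
  Match 1: 'a' (a not followed by b)
  Match 2: 'ab' (a followed by b)
  Match 3: 'ab' (a followed by b)
  Match 4: 'a' (a not followed by b)
Total matches: 4

4


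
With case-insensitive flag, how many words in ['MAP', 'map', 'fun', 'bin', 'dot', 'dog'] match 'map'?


Case-insensitive matching: compare each word's lowercase form to 'map'.
  'MAP' -> lower='map' -> MATCH
  'map' -> lower='map' -> MATCH
  'fun' -> lower='fun' -> no
  'bin' -> lower='bin' -> no
  'dot' -> lower='dot' -> no
  'dog' -> lower='dog' -> no
Matches: ['MAP', 'map']
Count: 2

2


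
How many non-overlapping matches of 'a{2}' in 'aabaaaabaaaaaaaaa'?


Pattern 'a{2}' matches exactly 2 consecutive a's (greedy, non-overlapping).
String: 'aabaaaabaaaaaaaaa'
Scanning for runs of a's:
  Run at pos 0: 'aa' (length 2) -> 1 match(es)
  Run at pos 3: 'aaaa' (length 4) -> 2 match(es)
  Run at pos 8: 'aaaaaaaaa' (length 9) -> 4 match(es)
Matches found: ['aa', 'aa', 'aa', 'aa', 'aa', 'aa', 'aa']
Total: 7

7


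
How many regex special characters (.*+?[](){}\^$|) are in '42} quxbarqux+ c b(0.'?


Regex special characters are: . * + ? [ ] ( ) { } \ ^ $ |
Scanning '42} quxbarqux+ c b(0.':
  pos 2: '}' -> SPECIAL
  pos 13: '+' -> SPECIAL
  pos 18: '(' -> SPECIAL
  pos 20: '.' -> SPECIAL
Special chars found: ['}', '+', '(', '.']
Total: 4

4


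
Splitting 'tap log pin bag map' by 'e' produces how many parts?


Splitting by 'e' breaks the string at each occurrence of the separator.
Text: 'tap log pin bag map'
Parts after split:
  Part 1: 'tap log pin bag map'
Total parts: 1

1


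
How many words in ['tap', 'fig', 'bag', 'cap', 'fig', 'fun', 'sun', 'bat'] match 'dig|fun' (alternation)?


Alternation 'dig|fun' matches either 'dig' or 'fun'.
Checking each word:
  'tap' -> no
  'fig' -> no
  'bag' -> no
  'cap' -> no
  'fig' -> no
  'fun' -> MATCH
  'sun' -> no
  'bat' -> no
Matches: ['fun']
Count: 1

1


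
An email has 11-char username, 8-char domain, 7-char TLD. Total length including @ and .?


An email address has format: username@domain.tld
Username length: 11
'@' character: 1
Domain length: 8
'.' character: 1
TLD length: 7
Total = 11 + 1 + 8 + 1 + 7 = 28

28


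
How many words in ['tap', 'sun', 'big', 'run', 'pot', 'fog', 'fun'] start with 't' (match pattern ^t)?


Pattern ^t anchors to start of word. Check which words begin with 't':
  'tap' -> MATCH (starts with 't')
  'sun' -> no
  'big' -> no
  'run' -> no
  'pot' -> no
  'fog' -> no
  'fun' -> no
Matching words: ['tap']
Count: 1

1


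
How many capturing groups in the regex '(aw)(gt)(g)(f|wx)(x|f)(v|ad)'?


To count capturing groups, count each '(' that starts a group.
Pattern: '(aw)(gt)(g)(f|wx)(x|f)(v|ad)'
Walking through the pattern:
  Position 0: '(' -> group #1
  Position 4: '(' -> group #2
  Position 8: '(' -> group #3
  Position 11: '(' -> group #4
  Position 17: '(' -> group #5
  Position 22: '(' -> group #6
Total capturing groups: 6

6


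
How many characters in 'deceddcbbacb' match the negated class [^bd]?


Negated class [^bd] matches any char NOT in {b, d}
Scanning 'deceddcbbacb':
  pos 0: 'd' -> no (excluded)
  pos 1: 'e' -> MATCH
  pos 2: 'c' -> MATCH
  pos 3: 'e' -> MATCH
  pos 4: 'd' -> no (excluded)
  pos 5: 'd' -> no (excluded)
  pos 6: 'c' -> MATCH
  pos 7: 'b' -> no (excluded)
  pos 8: 'b' -> no (excluded)
  pos 9: 'a' -> MATCH
  pos 10: 'c' -> MATCH
  pos 11: 'b' -> no (excluded)
Total matches: 6

6


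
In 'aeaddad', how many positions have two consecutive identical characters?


Looking for consecutive identical characters in 'aeaddad':
  pos 0-1: 'a' vs 'e' -> different
  pos 1-2: 'e' vs 'a' -> different
  pos 2-3: 'a' vs 'd' -> different
  pos 3-4: 'd' vs 'd' -> MATCH ('dd')
  pos 4-5: 'd' vs 'a' -> different
  pos 5-6: 'a' vs 'd' -> different
Consecutive identical pairs: ['dd']
Count: 1

1


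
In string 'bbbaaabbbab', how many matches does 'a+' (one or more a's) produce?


Pattern 'a+' matches one or more consecutive a's.
String: 'bbbaaabbbab'
Scanning for runs of a:
  Match 1: 'aaa' (length 3)
  Match 2: 'a' (length 1)
Total matches: 2

2


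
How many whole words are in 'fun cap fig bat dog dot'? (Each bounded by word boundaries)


Word boundaries (\b) mark the start/end of each word.
Text: 'fun cap fig bat dog dot'
Splitting by whitespace:
  Word 1: 'fun'
  Word 2: 'cap'
  Word 3: 'fig'
  Word 4: 'bat'
  Word 5: 'dog'
  Word 6: 'dot'
Total whole words: 6

6


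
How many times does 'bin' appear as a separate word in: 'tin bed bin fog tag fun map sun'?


Scanning each word for exact match 'bin':
  Word 1: 'tin' -> no
  Word 2: 'bed' -> no
  Word 3: 'bin' -> MATCH
  Word 4: 'fog' -> no
  Word 5: 'tag' -> no
  Word 6: 'fun' -> no
  Word 7: 'map' -> no
  Word 8: 'sun' -> no
Total matches: 1

1


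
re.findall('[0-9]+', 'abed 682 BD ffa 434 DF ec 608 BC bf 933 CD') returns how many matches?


Pattern '[0-9]+' finds one or more digits.
Text: 'abed 682 BD ffa 434 DF ec 608 BC bf 933 CD'
Scanning for matches:
  Match 1: '682'
  Match 2: '434'
  Match 3: '608'
  Match 4: '933'
Total matches: 4

4


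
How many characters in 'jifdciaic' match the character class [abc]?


Character class [abc] matches any of: {a, b, c}
Scanning string 'jifdciaic' character by character:
  pos 0: 'j' -> no
  pos 1: 'i' -> no
  pos 2: 'f' -> no
  pos 3: 'd' -> no
  pos 4: 'c' -> MATCH
  pos 5: 'i' -> no
  pos 6: 'a' -> MATCH
  pos 7: 'i' -> no
  pos 8: 'c' -> MATCH
Total matches: 3

3
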